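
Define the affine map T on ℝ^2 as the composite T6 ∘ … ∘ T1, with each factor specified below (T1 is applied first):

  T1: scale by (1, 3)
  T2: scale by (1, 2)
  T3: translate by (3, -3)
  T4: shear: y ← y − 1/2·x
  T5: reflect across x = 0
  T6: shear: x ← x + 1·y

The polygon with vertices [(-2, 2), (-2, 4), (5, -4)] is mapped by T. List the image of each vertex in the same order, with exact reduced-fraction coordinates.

image vertices: (15/2, 17/2), (39/2, 41/2), (-39, -31)

T1 scale by (1, 3): (-2, 2) → (-2, 6); (-2, 4) → (-2, 12); (5, -4) → (5, -12)
T2 scale by (1, 2): (-2, 6) → (-2, 12); (-2, 12) → (-2, 24); (5, -12) → (5, -24)
T3 translate by (3, -3): (-2, 12) → (1, 9); (-2, 24) → (1, 21); (5, -24) → (8, -27)
T4 shear: y ← y − 1/2·x: (1, 9) → (1, 17/2); (1, 21) → (1, 41/2); (8, -27) → (8, -31)
T5 reflect across x = 0: (1, 17/2) → (-1, 17/2); (1, 41/2) → (-1, 41/2); (8, -31) → (-8, -31)
T6 shear: x ← x + 1·y: (-1, 17/2) → (15/2, 17/2); (-1, 41/2) → (39/2, 41/2); (-8, -31) → (-39, -31)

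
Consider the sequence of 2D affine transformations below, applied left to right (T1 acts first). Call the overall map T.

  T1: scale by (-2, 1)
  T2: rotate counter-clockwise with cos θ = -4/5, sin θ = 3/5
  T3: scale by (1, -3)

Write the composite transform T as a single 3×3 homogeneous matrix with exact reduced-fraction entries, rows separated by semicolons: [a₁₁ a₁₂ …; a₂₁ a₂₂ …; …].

T = [8/5 -3/5 0; 18/5 12/5 0; 0 0 1]

T1 = [-2 0 0; 0 1 0; 0 0 1]
T2·T1 = [8/5 -3/5 0; -6/5 -4/5 0; 0 0 1]
T3·…·T1 = [8/5 -3/5 0; 18/5 12/5 0; 0 0 1]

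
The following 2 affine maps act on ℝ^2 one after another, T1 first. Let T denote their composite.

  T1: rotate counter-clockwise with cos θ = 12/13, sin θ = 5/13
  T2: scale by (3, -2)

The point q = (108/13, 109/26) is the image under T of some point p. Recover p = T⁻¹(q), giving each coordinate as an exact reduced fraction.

T1 = [12/13 -5/13 0; 5/13 12/13 0; 0 0 1]
T2·T1 = [36/13 -15/13 0; -10/13 -24/13 0; 0 0 1]
det M = -6; M⁻¹ = [4/13 -5/26 0; -5/39 -6/13 0; 0 0 1]
M⁻¹ · (108/13, 109/26)ᵀ = (7/4, -3)ᵀ

p = (7/4, -3)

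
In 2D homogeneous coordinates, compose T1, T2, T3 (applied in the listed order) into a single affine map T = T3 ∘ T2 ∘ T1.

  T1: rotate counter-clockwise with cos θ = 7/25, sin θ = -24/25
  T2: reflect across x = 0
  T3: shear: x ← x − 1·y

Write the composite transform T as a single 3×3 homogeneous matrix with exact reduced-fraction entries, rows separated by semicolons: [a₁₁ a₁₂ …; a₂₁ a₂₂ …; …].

T = [17/25 -31/25 0; -24/25 7/25 0; 0 0 1]

T1 = [7/25 24/25 0; -24/25 7/25 0; 0 0 1]
T2·T1 = [-7/25 -24/25 0; -24/25 7/25 0; 0 0 1]
T3·…·T1 = [17/25 -31/25 0; -24/25 7/25 0; 0 0 1]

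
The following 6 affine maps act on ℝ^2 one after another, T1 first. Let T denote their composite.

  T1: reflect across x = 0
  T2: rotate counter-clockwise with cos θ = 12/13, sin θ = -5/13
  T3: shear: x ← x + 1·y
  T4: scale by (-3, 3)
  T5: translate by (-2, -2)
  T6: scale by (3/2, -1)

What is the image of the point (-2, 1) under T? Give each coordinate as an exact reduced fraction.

T1 reflect across x = 0: (-2, 1) → (2, 1)
T2 rotate counter-clockwise with cos θ = 12/13, sin θ = -5/13: (2, 1) → (29/13, 2/13)
T3 shear: x ← x + 1·y: (29/13, 2/13) → (31/13, 2/13)
T4 scale by (-3, 3): (31/13, 2/13) → (-93/13, 6/13)
T5 translate by (-2, -2): (-93/13, 6/13) → (-119/13, -20/13)
T6 scale by (3/2, -1): (-119/13, -20/13) → (-357/26, 20/13)

T(p) = (-357/26, 20/13)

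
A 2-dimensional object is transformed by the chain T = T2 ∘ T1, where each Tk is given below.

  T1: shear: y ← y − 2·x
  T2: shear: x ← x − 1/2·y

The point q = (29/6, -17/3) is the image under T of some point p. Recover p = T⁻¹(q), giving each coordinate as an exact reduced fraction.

p = (2, -5/3)

T1 = [1 0 0; -2 1 0; 0 0 1]
T2·T1 = [2 -1/2 0; -2 1 0; 0 0 1]
det M = 1; M⁻¹ = [1 1/2 0; 2 2 0; 0 0 1]
M⁻¹ · (29/6, -17/3)ᵀ = (2, -5/3)ᵀ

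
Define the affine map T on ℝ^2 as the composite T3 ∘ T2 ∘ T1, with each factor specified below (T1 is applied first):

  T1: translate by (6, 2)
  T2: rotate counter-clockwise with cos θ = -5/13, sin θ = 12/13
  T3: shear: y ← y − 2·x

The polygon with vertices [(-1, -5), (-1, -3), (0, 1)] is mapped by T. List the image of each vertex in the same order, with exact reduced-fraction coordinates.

image vertices: (11/13, 53/13), (-1, 7), (-66/13, 189/13)

T1 translate by (6, 2): (-1, -5) → (5, -3); (-1, -3) → (5, -1); (0, 1) → (6, 3)
T2 rotate counter-clockwise with cos θ = -5/13, sin θ = 12/13: (5, -3) → (11/13, 75/13); (5, -1) → (-1, 5); (6, 3) → (-66/13, 57/13)
T3 shear: y ← y − 2·x: (11/13, 75/13) → (11/13, 53/13); (-1, 5) → (-1, 7); (-66/13, 57/13) → (-66/13, 189/13)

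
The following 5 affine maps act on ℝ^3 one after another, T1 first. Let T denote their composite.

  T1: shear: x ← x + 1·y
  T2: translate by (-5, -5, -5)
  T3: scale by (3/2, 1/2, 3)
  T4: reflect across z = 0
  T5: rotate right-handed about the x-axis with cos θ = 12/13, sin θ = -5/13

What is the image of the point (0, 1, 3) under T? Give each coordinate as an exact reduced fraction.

T1 shear: x ← x + 1·y: (0, 1, 3) → (1, 1, 3)
T2 translate by (-5, -5, -5): (1, 1, 3) → (-4, -4, -2)
T3 scale by (3/2, 1/2, 3): (-4, -4, -2) → (-6, -2, -6)
T4 reflect across z = 0: (-6, -2, -6) → (-6, -2, 6)
T5 rotate right-handed about the x-axis with cos θ = 12/13, sin θ = -5/13: (-6, -2, 6) → (-6, 6/13, 82/13)

T(p) = (-6, 6/13, 82/13)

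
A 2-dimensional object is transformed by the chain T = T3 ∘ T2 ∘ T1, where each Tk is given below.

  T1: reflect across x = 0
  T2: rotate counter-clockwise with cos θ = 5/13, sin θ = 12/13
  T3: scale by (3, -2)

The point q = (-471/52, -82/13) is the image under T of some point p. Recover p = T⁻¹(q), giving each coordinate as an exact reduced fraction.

p = (-7/4, 4)

T1 = [-1 0 0; 0 1 0; 0 0 1]
T2·T1 = [-5/13 -12/13 0; -12/13 5/13 0; 0 0 1]
T3·…·T1 = [-15/13 -36/13 0; 24/13 -10/13 0; 0 0 1]
det M = 6; M⁻¹ = [-5/39 6/13 0; -4/13 -5/26 0; 0 0 1]
M⁻¹ · (-471/52, -82/13)ᵀ = (-7/4, 4)ᵀ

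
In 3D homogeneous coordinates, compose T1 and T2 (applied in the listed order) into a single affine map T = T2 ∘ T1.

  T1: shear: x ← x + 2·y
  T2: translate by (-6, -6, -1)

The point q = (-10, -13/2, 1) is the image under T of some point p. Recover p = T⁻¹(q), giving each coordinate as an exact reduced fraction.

p = (-3, -1/2, 2)

T1 = [1 2 0 0; 0 1 0 0; 0 0 1 0; 0 0 0 1]
T2·T1 = [1 2 0 -6; 0 1 0 -6; 0 0 1 -1; 0 0 0 1]
det M = 1; M⁻¹ = [1 -2 0 -6; 0 1 0 6; 0 0 1 1; 0 0 0 1]
M⁻¹ · (-10, -13/2, 1)ᵀ = (-3, -1/2, 2)ᵀ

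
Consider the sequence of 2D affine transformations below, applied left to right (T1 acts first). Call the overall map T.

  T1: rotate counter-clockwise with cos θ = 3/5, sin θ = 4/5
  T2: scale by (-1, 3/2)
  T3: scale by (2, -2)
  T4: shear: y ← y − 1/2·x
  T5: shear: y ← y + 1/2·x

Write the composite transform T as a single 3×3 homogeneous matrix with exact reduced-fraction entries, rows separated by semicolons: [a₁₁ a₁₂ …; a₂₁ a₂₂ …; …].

T1 = [3/5 -4/5 0; 4/5 3/5 0; 0 0 1]
T2·T1 = [-3/5 4/5 0; 6/5 9/10 0; 0 0 1]
T3·…·T1 = [-6/5 8/5 0; -12/5 -9/5 0; 0 0 1]
T4·…·T1 = [-6/5 8/5 0; -9/5 -13/5 0; 0 0 1]
T5·…·T1 = [-6/5 8/5 0; -12/5 -9/5 0; 0 0 1]

T = [-6/5 8/5 0; -12/5 -9/5 0; 0 0 1]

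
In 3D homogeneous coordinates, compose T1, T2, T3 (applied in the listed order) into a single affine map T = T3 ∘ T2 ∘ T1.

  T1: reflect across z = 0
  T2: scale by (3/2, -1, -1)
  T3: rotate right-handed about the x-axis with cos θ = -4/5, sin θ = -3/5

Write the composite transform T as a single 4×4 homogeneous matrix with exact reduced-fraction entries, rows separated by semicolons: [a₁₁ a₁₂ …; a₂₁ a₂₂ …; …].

T1 = [1 0 0 0; 0 1 0 0; 0 0 -1 0; 0 0 0 1]
T2·T1 = [3/2 0 0 0; 0 -1 0 0; 0 0 1 0; 0 0 0 1]
T3·…·T1 = [3/2 0 0 0; 0 4/5 3/5 0; 0 3/5 -4/5 0; 0 0 0 1]

T = [3/2 0 0 0; 0 4/5 3/5 0; 0 3/5 -4/5 0; 0 0 0 1]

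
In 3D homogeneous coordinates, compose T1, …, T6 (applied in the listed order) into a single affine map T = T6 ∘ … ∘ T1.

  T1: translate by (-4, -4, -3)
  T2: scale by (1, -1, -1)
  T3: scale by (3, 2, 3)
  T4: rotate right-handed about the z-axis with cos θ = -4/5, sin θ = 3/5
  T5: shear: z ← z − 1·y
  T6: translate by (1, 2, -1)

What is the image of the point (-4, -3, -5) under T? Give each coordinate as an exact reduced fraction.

T(p) = (59/5, -118/5, 243/5)

T1 translate by (-4, -4, -3): (-4, -3, -5) → (-8, -7, -8)
T2 scale by (1, -1, -1): (-8, -7, -8) → (-8, 7, 8)
T3 scale by (3, 2, 3): (-8, 7, 8) → (-24, 14, 24)
T4 rotate right-handed about the z-axis with cos θ = -4/5, sin θ = 3/5: (-24, 14, 24) → (54/5, -128/5, 24)
T5 shear: z ← z − 1·y: (54/5, -128/5, 24) → (54/5, -128/5, 248/5)
T6 translate by (1, 2, -1): (54/5, -128/5, 248/5) → (59/5, -118/5, 243/5)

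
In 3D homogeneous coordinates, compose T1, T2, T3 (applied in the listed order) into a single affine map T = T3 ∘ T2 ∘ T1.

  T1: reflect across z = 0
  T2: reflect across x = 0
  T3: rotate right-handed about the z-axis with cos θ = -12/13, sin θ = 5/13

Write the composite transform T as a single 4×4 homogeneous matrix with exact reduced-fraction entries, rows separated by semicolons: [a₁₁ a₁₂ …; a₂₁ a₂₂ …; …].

T1 = [1 0 0 0; 0 1 0 0; 0 0 -1 0; 0 0 0 1]
T2·T1 = [-1 0 0 0; 0 1 0 0; 0 0 -1 0; 0 0 0 1]
T3·…·T1 = [12/13 -5/13 0 0; -5/13 -12/13 0 0; 0 0 -1 0; 0 0 0 1]

T = [12/13 -5/13 0 0; -5/13 -12/13 0 0; 0 0 -1 0; 0 0 0 1]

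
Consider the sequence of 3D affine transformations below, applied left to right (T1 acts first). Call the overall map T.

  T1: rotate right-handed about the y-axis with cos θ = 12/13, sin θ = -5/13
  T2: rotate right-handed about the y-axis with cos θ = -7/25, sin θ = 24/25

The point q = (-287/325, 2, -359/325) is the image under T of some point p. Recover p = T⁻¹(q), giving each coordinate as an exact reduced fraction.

T1 = [12/13 0 -5/13 0; 0 1 0 0; 5/13 0 12/13 0; 0 0 0 1]
T2·T1 = [36/325 0 323/325 0; 0 1 0 0; -323/325 0 36/325 0; 0 0 0 1]
det M = 1; M⁻¹ = [36/325 0 -323/325 0; 0 1 0 0; 323/325 0 36/325 0; 0 0 0 1]
M⁻¹ · (-287/325, 2, -359/325)ᵀ = (1, 2, -1)ᵀ

p = (1, 2, -1)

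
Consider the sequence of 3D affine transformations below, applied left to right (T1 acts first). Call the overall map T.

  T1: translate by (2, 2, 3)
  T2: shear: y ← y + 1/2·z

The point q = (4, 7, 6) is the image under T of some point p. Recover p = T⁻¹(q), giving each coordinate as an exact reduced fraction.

p = (2, 2, 3)

T1 = [1 0 0 2; 0 1 0 2; 0 0 1 3; 0 0 0 1]
T2·T1 = [1 0 0 2; 0 1 1/2 7/2; 0 0 1 3; 0 0 0 1]
det M = 1; M⁻¹ = [1 0 0 -2; 0 1 -1/2 -2; 0 0 1 -3; 0 0 0 1]
M⁻¹ · (4, 7, 6)ᵀ = (2, 2, 3)ᵀ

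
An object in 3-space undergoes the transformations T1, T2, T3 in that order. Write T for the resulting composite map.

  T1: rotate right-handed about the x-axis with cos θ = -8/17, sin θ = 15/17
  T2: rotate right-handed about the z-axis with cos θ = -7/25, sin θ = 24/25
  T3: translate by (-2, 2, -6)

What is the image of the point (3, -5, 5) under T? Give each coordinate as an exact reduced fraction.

T1 rotate right-handed about the x-axis with cos θ = -8/17, sin θ = 15/17: (3, -5, 5) → (3, -35/17, -115/17)
T2 rotate right-handed about the z-axis with cos θ = -7/25, sin θ = 24/25: (3, -35/17, -115/17) → (483/425, 1469/425, -115/17)
T3 translate by (-2, 2, -6): (483/425, 1469/425, -115/17) → (-367/425, 2319/425, -217/17)

T(p) = (-367/425, 2319/425, -217/17)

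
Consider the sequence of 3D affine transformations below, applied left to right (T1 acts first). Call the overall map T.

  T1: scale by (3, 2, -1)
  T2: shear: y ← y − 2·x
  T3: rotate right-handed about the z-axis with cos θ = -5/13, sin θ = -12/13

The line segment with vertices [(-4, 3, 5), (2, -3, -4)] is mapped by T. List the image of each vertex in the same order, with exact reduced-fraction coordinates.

image vertices: (420/13, -6/13, -5), (-246/13, 18/13, 4)

T1 scale by (3, 2, -1): (-4, 3, 5) → (-12, 6, -5); (2, -3, -4) → (6, -6, 4)
T2 shear: y ← y − 2·x: (-12, 6, -5) → (-12, 30, -5); (6, -6, 4) → (6, -18, 4)
T3 rotate right-handed about the z-axis with cos θ = -5/13, sin θ = -12/13: (-12, 30, -5) → (420/13, -6/13, -5); (6, -18, 4) → (-246/13, 18/13, 4)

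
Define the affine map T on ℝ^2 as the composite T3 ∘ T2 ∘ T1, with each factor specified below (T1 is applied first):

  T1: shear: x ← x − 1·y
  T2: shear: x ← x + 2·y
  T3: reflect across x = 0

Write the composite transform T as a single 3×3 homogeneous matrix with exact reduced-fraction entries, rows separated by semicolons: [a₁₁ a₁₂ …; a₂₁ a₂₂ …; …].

T = [-1 -1 0; 0 1 0; 0 0 1]

T1 = [1 -1 0; 0 1 0; 0 0 1]
T2·T1 = [1 1 0; 0 1 0; 0 0 1]
T3·…·T1 = [-1 -1 0; 0 1 0; 0 0 1]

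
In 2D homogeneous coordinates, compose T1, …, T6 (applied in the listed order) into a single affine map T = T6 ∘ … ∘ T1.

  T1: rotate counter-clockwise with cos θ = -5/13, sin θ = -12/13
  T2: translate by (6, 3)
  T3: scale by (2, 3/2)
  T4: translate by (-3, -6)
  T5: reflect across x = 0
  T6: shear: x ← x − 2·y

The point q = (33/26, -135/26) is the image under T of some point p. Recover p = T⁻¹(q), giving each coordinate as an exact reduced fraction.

T1 = [-5/13 12/13 0; -12/13 -5/13 0; 0 0 1]
T2·T1 = [-5/13 12/13 6; -12/13 -5/13 3; 0 0 1]
T3·…·T1 = [-10/13 24/13 12; -18/13 -15/26 9/2; 0 0 1]
T4·…·T1 = [-10/13 24/13 9; -18/13 -15/26 -3/2; 0 0 1]
T5·…·T1 = [10/13 -24/13 -9; -18/13 -15/26 -3/2; 0 0 1]
T6·…·T1 = [46/13 -9/13 -6; -18/13 -15/26 -3/2; 0 0 1]
det M = -3; M⁻¹ = [5/26 -3/13 21/26; -6/13 -46/39 -59/13; 0 0 1]
M⁻¹ · (33/26, -135/26)ᵀ = (9/4, 1)ᵀ

p = (9/4, 1)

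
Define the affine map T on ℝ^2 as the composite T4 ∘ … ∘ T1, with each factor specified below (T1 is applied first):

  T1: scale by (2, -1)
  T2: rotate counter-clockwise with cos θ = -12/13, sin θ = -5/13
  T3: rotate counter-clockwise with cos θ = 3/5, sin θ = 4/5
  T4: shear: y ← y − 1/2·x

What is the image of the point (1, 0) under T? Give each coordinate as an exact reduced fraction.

T(p) = (-32/65, -22/13)

T1 scale by (2, -1): (1, 0) → (2, 0)
T2 rotate counter-clockwise with cos θ = -12/13, sin θ = -5/13: (2, 0) → (-24/13, -10/13)
T3 rotate counter-clockwise with cos θ = 3/5, sin θ = 4/5: (-24/13, -10/13) → (-32/65, -126/65)
T4 shear: y ← y − 1/2·x: (-32/65, -126/65) → (-32/65, -22/13)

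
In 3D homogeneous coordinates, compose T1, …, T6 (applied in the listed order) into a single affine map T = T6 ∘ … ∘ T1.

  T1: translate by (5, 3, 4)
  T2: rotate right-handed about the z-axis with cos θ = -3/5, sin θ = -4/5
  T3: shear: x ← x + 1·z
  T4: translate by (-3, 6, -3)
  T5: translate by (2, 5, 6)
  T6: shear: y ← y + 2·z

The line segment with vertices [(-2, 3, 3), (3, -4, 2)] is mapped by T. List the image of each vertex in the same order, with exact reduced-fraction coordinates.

T1 translate by (5, 3, 4): (-2, 3, 3) → (3, 6, 7); (3, -4, 2) → (8, -1, 6)
T2 rotate right-handed about the z-axis with cos θ = -3/5, sin θ = -4/5: (3, 6, 7) → (3, -6, 7); (8, -1, 6) → (-28/5, -29/5, 6)
T3 shear: x ← x + 1·z: (3, -6, 7) → (10, -6, 7); (-28/5, -29/5, 6) → (2/5, -29/5, 6)
T4 translate by (-3, 6, -3): (10, -6, 7) → (7, 0, 4); (2/5, -29/5, 6) → (-13/5, 1/5, 3)
T5 translate by (2, 5, 6): (7, 0, 4) → (9, 5, 10); (-13/5, 1/5, 3) → (-3/5, 26/5, 9)
T6 shear: y ← y + 2·z: (9, 5, 10) → (9, 25, 10); (-3/5, 26/5, 9) → (-3/5, 116/5, 9)

image vertices: (9, 25, 10), (-3/5, 116/5, 9)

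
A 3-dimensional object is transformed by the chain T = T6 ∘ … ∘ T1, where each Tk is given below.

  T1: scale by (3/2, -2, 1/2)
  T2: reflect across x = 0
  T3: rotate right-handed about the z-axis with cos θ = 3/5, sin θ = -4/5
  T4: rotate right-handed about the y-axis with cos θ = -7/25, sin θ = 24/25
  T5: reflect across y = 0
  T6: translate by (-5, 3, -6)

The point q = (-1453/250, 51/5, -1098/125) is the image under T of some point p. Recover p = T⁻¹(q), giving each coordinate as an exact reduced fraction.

p = (-5, 1, 0)

T1 = [3/2 0 0 0; 0 -2 0 0; 0 0 1/2 0; 0 0 0 1]
T2·T1 = [-3/2 0 0 0; 0 -2 0 0; 0 0 1/2 0; 0 0 0 1]
T3·…·T1 = [-9/10 -8/5 0 0; 6/5 -6/5 0 0; 0 0 1/2 0; 0 0 0 1]
T4·…·T1 = [63/250 56/125 12/25 0; 6/5 -6/5 0 0; 108/125 192/125 -7/50 0; 0 0 0 1]
T5·…·T1 = [63/250 56/125 12/25 0; -6/5 6/5 0 0; 108/125 192/125 -7/50 0; 0 0 0 1]
T6·…·T1 = [63/250 56/125 12/25 -5; -6/5 6/5 0 3; 108/125 192/125 -7/50 -6; 0 0 0 1]
det M = -3/2; M⁻¹ = [14/125 -8/15 48/125 558/125; 14/125 3/10 48/125 491/250; 48/25 0 -14/25 156/25; 0 0 0 1]
M⁻¹ · (-1453/250, 51/5, -1098/125)ᵀ = (-5, 1, 0)ᵀ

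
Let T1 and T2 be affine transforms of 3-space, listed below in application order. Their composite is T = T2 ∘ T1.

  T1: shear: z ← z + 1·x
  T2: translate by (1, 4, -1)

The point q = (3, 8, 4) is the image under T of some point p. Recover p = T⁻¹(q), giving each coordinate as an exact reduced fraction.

T1 = [1 0 0 0; 0 1 0 0; 1 0 1 0; 0 0 0 1]
T2·T1 = [1 0 0 1; 0 1 0 4; 1 0 1 -1; 0 0 0 1]
det M = 1; M⁻¹ = [1 0 0 -1; 0 1 0 -4; -1 0 1 2; 0 0 0 1]
M⁻¹ · (3, 8, 4)ᵀ = (2, 4, 3)ᵀ

p = (2, 4, 3)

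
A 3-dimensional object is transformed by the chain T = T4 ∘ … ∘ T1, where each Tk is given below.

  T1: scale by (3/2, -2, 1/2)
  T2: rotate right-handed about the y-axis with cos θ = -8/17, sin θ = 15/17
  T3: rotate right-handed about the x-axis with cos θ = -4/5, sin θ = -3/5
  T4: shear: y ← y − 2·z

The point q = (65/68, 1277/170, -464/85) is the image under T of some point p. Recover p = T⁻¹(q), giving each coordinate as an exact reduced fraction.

T1 = [3/2 0 0 0; 0 -2 0 0; 0 0 1/2 0; 0 0 0 1]
T2·T1 = [-12/17 0 15/34 0; 0 -2 0 0; -45/34 0 -4/17 0; 0 0 0 1]
T3·…·T1 = [-12/17 0 15/34 0; -27/34 8/5 -12/85 0; 18/17 6/5 16/85 0; 0 0 0 1]
T4·…·T1 = [-12/17 0 15/34 0; -99/34 -4/5 -44/85 0; 18/17 6/5 16/85 0; 0 0 0 1]
det M = -3/2; M⁻¹ = [-16/51 -6/17 -4/17 0; 0 2/5 11/10 0; 30/17 -48/85 -32/85 0; 0 0 0 1]
M⁻¹ · (65/68, 1277/170, -464/85)ᵀ = (-5/3, -3, -1/2)ᵀ

p = (-5/3, -3, -1/2)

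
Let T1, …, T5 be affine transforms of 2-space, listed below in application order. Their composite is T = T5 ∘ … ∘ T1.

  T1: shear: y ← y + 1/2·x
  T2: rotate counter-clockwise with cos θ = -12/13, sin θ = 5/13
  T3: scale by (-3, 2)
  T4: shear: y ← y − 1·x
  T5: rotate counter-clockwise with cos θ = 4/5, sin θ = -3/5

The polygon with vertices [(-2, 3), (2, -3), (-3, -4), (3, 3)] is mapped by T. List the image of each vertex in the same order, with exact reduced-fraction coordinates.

image vertices: (-246/65, 22/65), (246/65, -22/65), (231/130, 3483/130), (-9/10, -237/10)

T1 shear: y ← y + 1/2·x: (-2, 3) → (-2, 2); (2, -3) → (2, -2); (-3, -4) → (-3, -11/2); (3, 3) → (3, 9/2)
T2 rotate counter-clockwise with cos θ = -12/13, sin θ = 5/13: (-2, 2) → (14/13, -34/13); (2, -2) → (-14/13, 34/13); (-3, -11/2) → (127/26, 51/13); (3, 9/2) → (-9/2, -3)
T3 scale by (-3, 2): (14/13, -34/13) → (-42/13, -68/13); (-14/13, 34/13) → (42/13, 68/13); (127/26, 51/13) → (-381/26, 102/13); (-9/2, -3) → (27/2, -6)
T4 shear: y ← y − 1·x: (-42/13, -68/13) → (-42/13, -2); (42/13, 68/13) → (42/13, 2); (-381/26, 102/13) → (-381/26, 45/2); (27/2, -6) → (27/2, -39/2)
T5 rotate counter-clockwise with cos θ = 4/5, sin θ = -3/5: (-42/13, -2) → (-246/65, 22/65); (42/13, 2) → (246/65, -22/65); (-381/26, 45/2) → (231/130, 3483/130); (27/2, -39/2) → (-9/10, -237/10)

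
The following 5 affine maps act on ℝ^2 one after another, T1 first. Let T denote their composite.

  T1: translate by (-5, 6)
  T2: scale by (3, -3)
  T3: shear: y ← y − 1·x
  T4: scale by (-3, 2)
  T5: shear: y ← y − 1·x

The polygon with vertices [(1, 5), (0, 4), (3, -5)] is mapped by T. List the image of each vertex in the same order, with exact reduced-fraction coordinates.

image vertices: (36, -78), (45, -75), (18, -12)

T1 translate by (-5, 6): (1, 5) → (-4, 11); (0, 4) → (-5, 10); (3, -5) → (-2, 1)
T2 scale by (3, -3): (-4, 11) → (-12, -33); (-5, 10) → (-15, -30); (-2, 1) → (-6, -3)
T3 shear: y ← y − 1·x: (-12, -33) → (-12, -21); (-15, -30) → (-15, -15); (-6, -3) → (-6, 3)
T4 scale by (-3, 2): (-12, -21) → (36, -42); (-15, -15) → (45, -30); (-6, 3) → (18, 6)
T5 shear: y ← y − 1·x: (36, -42) → (36, -78); (45, -30) → (45, -75); (18, 6) → (18, -12)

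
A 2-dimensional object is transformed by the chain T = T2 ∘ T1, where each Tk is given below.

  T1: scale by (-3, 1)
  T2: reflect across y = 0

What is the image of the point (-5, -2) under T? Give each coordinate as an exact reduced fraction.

T(p) = (15, 2)

T1 scale by (-3, 1): (-5, -2) → (15, -2)
T2 reflect across y = 0: (15, -2) → (15, 2)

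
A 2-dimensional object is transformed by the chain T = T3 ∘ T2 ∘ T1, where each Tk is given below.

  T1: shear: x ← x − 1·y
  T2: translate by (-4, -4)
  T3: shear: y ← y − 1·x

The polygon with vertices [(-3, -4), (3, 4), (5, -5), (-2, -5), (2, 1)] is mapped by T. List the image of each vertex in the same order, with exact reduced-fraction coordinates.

image vertices: (-3, -5), (-5, 5), (6, -15), (-1, -8), (-3, 0)

T1 shear: x ← x − 1·y: (-3, -4) → (1, -4); (3, 4) → (-1, 4); (5, -5) → (10, -5); (-2, -5) → (3, -5); (2, 1) → (1, 1)
T2 translate by (-4, -4): (1, -4) → (-3, -8); (-1, 4) → (-5, 0); (10, -5) → (6, -9); (3, -5) → (-1, -9); (1, 1) → (-3, -3)
T3 shear: y ← y − 1·x: (-3, -8) → (-3, -5); (-5, 0) → (-5, 5); (6, -9) → (6, -15); (-1, -9) → (-1, -8); (-3, -3) → (-3, 0)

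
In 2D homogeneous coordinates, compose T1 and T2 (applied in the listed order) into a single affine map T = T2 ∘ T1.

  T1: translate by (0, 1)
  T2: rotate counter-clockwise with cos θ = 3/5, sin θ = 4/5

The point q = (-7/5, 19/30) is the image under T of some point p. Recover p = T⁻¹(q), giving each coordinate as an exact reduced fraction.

T1 = [1 0 0; 0 1 1; 0 0 1]
T2·T1 = [3/5 -4/5 -4/5; 4/5 3/5 3/5; 0 0 1]
det M = 1; M⁻¹ = [3/5 4/5 0; -4/5 3/5 -1; 0 0 1]
M⁻¹ · (-7/5, 19/30)ᵀ = (-1/3, 1/2)ᵀ

p = (-1/3, 1/2)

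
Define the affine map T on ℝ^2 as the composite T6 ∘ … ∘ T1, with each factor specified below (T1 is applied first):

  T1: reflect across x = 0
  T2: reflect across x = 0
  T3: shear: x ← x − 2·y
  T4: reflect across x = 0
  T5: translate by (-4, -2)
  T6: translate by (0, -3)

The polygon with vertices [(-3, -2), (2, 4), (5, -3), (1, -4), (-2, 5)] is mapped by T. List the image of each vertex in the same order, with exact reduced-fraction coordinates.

T1 reflect across x = 0: (-3, -2) → (3, -2); (2, 4) → (-2, 4); (5, -3) → (-5, -3); (1, -4) → (-1, -4); (-2, 5) → (2, 5)
T2 reflect across x = 0: (3, -2) → (-3, -2); (-2, 4) → (2, 4); (-5, -3) → (5, -3); (-1, -4) → (1, -4); (2, 5) → (-2, 5)
T3 shear: x ← x − 2·y: (-3, -2) → (1, -2); (2, 4) → (-6, 4); (5, -3) → (11, -3); (1, -4) → (9, -4); (-2, 5) → (-12, 5)
T4 reflect across x = 0: (1, -2) → (-1, -2); (-6, 4) → (6, 4); (11, -3) → (-11, -3); (9, -4) → (-9, -4); (-12, 5) → (12, 5)
T5 translate by (-4, -2): (-1, -2) → (-5, -4); (6, 4) → (2, 2); (-11, -3) → (-15, -5); (-9, -4) → (-13, -6); (12, 5) → (8, 3)
T6 translate by (0, -3): (-5, -4) → (-5, -7); (2, 2) → (2, -1); (-15, -5) → (-15, -8); (-13, -6) → (-13, -9); (8, 3) → (8, 0)

image vertices: (-5, -7), (2, -1), (-15, -8), (-13, -9), (8, 0)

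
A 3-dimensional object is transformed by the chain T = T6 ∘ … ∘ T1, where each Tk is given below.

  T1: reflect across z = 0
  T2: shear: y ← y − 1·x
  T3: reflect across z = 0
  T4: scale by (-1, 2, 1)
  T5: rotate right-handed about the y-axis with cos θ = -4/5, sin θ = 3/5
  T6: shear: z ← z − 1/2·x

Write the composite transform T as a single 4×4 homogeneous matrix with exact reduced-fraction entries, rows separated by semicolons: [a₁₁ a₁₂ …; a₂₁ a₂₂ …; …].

T = [4/5 0 3/5 0; -2 2 0 0; 1/5 0 -11/10 0; 0 0 0 1]

T1 = [1 0 0 0; 0 1 0 0; 0 0 -1 0; 0 0 0 1]
T2·T1 = [1 0 0 0; -1 1 0 0; 0 0 -1 0; 0 0 0 1]
T3·…·T1 = [1 0 0 0; -1 1 0 0; 0 0 1 0; 0 0 0 1]
T4·…·T1 = [-1 0 0 0; -2 2 0 0; 0 0 1 0; 0 0 0 1]
T5·…·T1 = [4/5 0 3/5 0; -2 2 0 0; 3/5 0 -4/5 0; 0 0 0 1]
T6·…·T1 = [4/5 0 3/5 0; -2 2 0 0; 1/5 0 -11/10 0; 0 0 0 1]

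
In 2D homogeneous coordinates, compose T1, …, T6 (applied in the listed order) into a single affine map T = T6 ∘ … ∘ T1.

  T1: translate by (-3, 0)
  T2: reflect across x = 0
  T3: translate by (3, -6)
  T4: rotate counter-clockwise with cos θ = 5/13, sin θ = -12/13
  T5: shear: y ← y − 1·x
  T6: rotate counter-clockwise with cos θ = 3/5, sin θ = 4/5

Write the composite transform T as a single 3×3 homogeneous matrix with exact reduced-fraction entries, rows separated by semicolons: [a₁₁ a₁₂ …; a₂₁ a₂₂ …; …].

T1 = [1 0 -3; 0 1 0; 0 0 1]
T2·T1 = [-1 0 3; 0 1 0; 0 0 1]
T3·…·T1 = [-1 0 6; 0 1 -6; 0 0 1]
T4·…·T1 = [-5/13 12/13 -42/13; 12/13 5/13 -102/13; 0 0 1]
T5·…·T1 = [-5/13 12/13 -42/13; 17/13 -7/13 -60/13; 0 0 1]
T6·…·T1 = [-83/65 64/65 114/65; 31/65 27/65 -348/65; 0 0 1]

T = [-83/65 64/65 114/65; 31/65 27/65 -348/65; 0 0 1]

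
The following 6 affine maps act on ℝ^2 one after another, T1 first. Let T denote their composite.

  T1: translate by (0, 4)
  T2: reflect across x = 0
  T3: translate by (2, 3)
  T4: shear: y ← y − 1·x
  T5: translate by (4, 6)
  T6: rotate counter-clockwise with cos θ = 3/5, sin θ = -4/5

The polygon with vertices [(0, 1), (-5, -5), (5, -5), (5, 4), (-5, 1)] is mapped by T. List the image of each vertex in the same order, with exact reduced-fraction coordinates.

T1 translate by (0, 4): (0, 1) → (0, 5); (-5, -5) → (-5, -1); (5, -5) → (5, -1); (5, 4) → (5, 8); (-5, 1) → (-5, 5)
T2 reflect across x = 0: (0, 5) → (0, 5); (-5, -1) → (5, -1); (5, -1) → (-5, -1); (5, 8) → (-5, 8); (-5, 5) → (5, 5)
T3 translate by (2, 3): (0, 5) → (2, 8); (5, -1) → (7, 2); (-5, -1) → (-3, 2); (-5, 8) → (-3, 11); (5, 5) → (7, 8)
T4 shear: y ← y − 1·x: (2, 8) → (2, 6); (7, 2) → (7, -5); (-3, 2) → (-3, 5); (-3, 11) → (-3, 14); (7, 8) → (7, 1)
T5 translate by (4, 6): (2, 6) → (6, 12); (7, -5) → (11, 1); (-3, 5) → (1, 11); (-3, 14) → (1, 20); (7, 1) → (11, 7)
T6 rotate counter-clockwise with cos θ = 3/5, sin θ = -4/5: (6, 12) → (66/5, 12/5); (11, 1) → (37/5, -41/5); (1, 11) → (47/5, 29/5); (1, 20) → (83/5, 56/5); (11, 7) → (61/5, -23/5)

image vertices: (66/5, 12/5), (37/5, -41/5), (47/5, 29/5), (83/5, 56/5), (61/5, -23/5)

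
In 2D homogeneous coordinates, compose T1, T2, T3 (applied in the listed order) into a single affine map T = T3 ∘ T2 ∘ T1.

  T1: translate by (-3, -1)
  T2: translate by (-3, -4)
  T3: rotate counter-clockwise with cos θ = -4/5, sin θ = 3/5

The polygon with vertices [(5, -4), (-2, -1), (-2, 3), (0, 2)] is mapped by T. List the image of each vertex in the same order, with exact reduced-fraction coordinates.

image vertices: (31/5, 33/5), (10, 0), (38/5, -16/5), (33/5, -6/5)

T1 translate by (-3, -1): (5, -4) → (2, -5); (-2, -1) → (-5, -2); (-2, 3) → (-5, 2); (0, 2) → (-3, 1)
T2 translate by (-3, -4): (2, -5) → (-1, -9); (-5, -2) → (-8, -6); (-5, 2) → (-8, -2); (-3, 1) → (-6, -3)
T3 rotate counter-clockwise with cos θ = -4/5, sin θ = 3/5: (-1, -9) → (31/5, 33/5); (-8, -6) → (10, 0); (-8, -2) → (38/5, -16/5); (-6, -3) → (33/5, -6/5)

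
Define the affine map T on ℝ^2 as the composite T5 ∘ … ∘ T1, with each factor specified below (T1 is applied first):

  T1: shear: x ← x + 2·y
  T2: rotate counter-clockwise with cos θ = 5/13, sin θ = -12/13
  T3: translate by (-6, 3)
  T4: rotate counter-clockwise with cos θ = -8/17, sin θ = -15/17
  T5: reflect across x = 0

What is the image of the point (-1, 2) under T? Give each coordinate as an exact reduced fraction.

T(p) = (-39/17, 37/17)

T1 shear: x ← x + 2·y: (-1, 2) → (3, 2)
T2 rotate counter-clockwise with cos θ = 5/13, sin θ = -12/13: (3, 2) → (3, -2)
T3 translate by (-6, 3): (3, -2) → (-3, 1)
T4 rotate counter-clockwise with cos θ = -8/17, sin θ = -15/17: (-3, 1) → (39/17, 37/17)
T5 reflect across x = 0: (39/17, 37/17) → (-39/17, 37/17)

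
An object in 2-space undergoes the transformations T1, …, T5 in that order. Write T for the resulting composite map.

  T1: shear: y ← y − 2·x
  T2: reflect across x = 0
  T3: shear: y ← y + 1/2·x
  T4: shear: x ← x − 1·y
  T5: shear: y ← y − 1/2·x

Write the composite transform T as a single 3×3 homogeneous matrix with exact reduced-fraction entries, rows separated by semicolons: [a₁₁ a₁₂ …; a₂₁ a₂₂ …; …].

T = [3/2 -1 0; -13/4 3/2 0; 0 0 1]

T1 = [1 0 0; -2 1 0; 0 0 1]
T2·T1 = [-1 0 0; -2 1 0; 0 0 1]
T3·…·T1 = [-1 0 0; -5/2 1 0; 0 0 1]
T4·…·T1 = [3/2 -1 0; -5/2 1 0; 0 0 1]
T5·…·T1 = [3/2 -1 0; -13/4 3/2 0; 0 0 1]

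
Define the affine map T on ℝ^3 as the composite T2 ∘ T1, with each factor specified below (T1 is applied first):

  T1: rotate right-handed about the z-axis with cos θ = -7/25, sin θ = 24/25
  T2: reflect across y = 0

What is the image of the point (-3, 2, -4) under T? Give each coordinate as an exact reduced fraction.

T1 rotate right-handed about the z-axis with cos θ = -7/25, sin θ = 24/25: (-3, 2, -4) → (-27/25, -86/25, -4)
T2 reflect across y = 0: (-27/25, -86/25, -4) → (-27/25, 86/25, -4)

T(p) = (-27/25, 86/25, -4)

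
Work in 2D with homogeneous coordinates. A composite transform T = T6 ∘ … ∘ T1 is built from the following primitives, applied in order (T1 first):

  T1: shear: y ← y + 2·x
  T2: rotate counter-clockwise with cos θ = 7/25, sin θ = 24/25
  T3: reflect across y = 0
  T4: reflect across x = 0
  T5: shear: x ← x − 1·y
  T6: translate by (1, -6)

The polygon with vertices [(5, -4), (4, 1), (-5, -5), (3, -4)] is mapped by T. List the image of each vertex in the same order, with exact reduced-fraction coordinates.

T1 shear: y ← y + 2·x: (5, -4) → (5, 6); (4, 1) → (4, 9); (-5, -5) → (-5, -15); (3, -4) → (3, 2)
T2 rotate counter-clockwise with cos θ = 7/25, sin θ = 24/25: (5, 6) → (-109/25, 162/25); (4, 9) → (-188/25, 159/25); (-5, -15) → (13, -9); (3, 2) → (-27/25, 86/25)
T3 reflect across y = 0: (-109/25, 162/25) → (-109/25, -162/25); (-188/25, 159/25) → (-188/25, -159/25); (13, -9) → (13, 9); (-27/25, 86/25) → (-27/25, -86/25)
T4 reflect across x = 0: (-109/25, -162/25) → (109/25, -162/25); (-188/25, -159/25) → (188/25, -159/25); (13, 9) → (-13, 9); (-27/25, -86/25) → (27/25, -86/25)
T5 shear: x ← x − 1·y: (109/25, -162/25) → (271/25, -162/25); (188/25, -159/25) → (347/25, -159/25); (-13, 9) → (-22, 9); (27/25, -86/25) → (113/25, -86/25)
T6 translate by (1, -6): (271/25, -162/25) → (296/25, -312/25); (347/25, -159/25) → (372/25, -309/25); (-22, 9) → (-21, 3); (113/25, -86/25) → (138/25, -236/25)

image vertices: (296/25, -312/25), (372/25, -309/25), (-21, 3), (138/25, -236/25)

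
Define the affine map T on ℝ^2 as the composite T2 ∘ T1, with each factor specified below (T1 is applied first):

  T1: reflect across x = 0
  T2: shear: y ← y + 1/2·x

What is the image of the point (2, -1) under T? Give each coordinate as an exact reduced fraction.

T1 reflect across x = 0: (2, -1) → (-2, -1)
T2 shear: y ← y + 1/2·x: (-2, -1) → (-2, -2)

T(p) = (-2, -2)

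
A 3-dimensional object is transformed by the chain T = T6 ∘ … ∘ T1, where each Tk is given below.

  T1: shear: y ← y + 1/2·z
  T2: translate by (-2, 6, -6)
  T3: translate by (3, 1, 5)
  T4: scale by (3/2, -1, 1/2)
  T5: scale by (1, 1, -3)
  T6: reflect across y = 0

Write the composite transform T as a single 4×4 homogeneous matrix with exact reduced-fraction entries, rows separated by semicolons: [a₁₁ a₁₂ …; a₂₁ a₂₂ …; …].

T = [3/2 0 0 3/2; 0 1 1/2 7; 0 0 -3/2 3/2; 0 0 0 1]

T1 = [1 0 0 0; 0 1 1/2 0; 0 0 1 0; 0 0 0 1]
T2·T1 = [1 0 0 -2; 0 1 1/2 6; 0 0 1 -6; 0 0 0 1]
T3·…·T1 = [1 0 0 1; 0 1 1/2 7; 0 0 1 -1; 0 0 0 1]
T4·…·T1 = [3/2 0 0 3/2; 0 -1 -1/2 -7; 0 0 1/2 -1/2; 0 0 0 1]
T5·…·T1 = [3/2 0 0 3/2; 0 -1 -1/2 -7; 0 0 -3/2 3/2; 0 0 0 1]
T6·…·T1 = [3/2 0 0 3/2; 0 1 1/2 7; 0 0 -3/2 3/2; 0 0 0 1]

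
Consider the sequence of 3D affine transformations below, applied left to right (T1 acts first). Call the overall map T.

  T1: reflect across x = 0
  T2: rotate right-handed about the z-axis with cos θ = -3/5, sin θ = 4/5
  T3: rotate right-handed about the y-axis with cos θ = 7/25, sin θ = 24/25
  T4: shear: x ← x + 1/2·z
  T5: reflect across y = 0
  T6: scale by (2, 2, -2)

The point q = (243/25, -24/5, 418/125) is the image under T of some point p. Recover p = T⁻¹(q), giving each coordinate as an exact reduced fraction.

T1 = [-1 0 0 0; 0 1 0 0; 0 0 1 0; 0 0 0 1]
T2·T1 = [3/5 -4/5 0 0; -4/5 -3/5 0 0; 0 0 1 0; 0 0 0 1]
T3·…·T1 = [21/125 -28/125 24/25 0; -4/5 -3/5 0 0; -72/125 96/125 7/25 0; 0 0 0 1]
T4·…·T1 = [-3/25 4/25 11/10 0; -4/5 -3/5 0 0; -72/125 96/125 7/25 0; 0 0 0 1]
T5·…·T1 = [-3/25 4/25 11/10 0; 4/5 3/5 0 0; -72/125 96/125 7/25 0; 0 0 0 1]
T6·…·T1 = [-6/25 8/25 11/5 0; 8/5 6/5 0 0; 144/125 -192/125 -14/25 0; 0 0 0 1]
det M = -8; M⁻¹ = [21/250 2/5 33/100 0; -14/125 3/10 -11/25 0; 12/25 0 1/10 0; 0 0 0 1]
M⁻¹ · (243/25, -24/5, 418/125)ᵀ = (0, -4, 5)ᵀ

p = (0, -4, 5)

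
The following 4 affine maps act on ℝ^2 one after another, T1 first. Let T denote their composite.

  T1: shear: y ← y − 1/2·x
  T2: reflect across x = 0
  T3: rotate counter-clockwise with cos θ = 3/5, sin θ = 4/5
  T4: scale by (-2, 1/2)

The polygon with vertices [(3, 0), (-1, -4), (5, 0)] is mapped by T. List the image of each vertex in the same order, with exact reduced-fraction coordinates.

image vertices: (6/5, -33/20), (-34/5, -13/20), (2, -11/4)

T1 shear: y ← y − 1/2·x: (3, 0) → (3, -3/2); (-1, -4) → (-1, -7/2); (5, 0) → (5, -5/2)
T2 reflect across x = 0: (3, -3/2) → (-3, -3/2); (-1, -7/2) → (1, -7/2); (5, -5/2) → (-5, -5/2)
T3 rotate counter-clockwise with cos θ = 3/5, sin θ = 4/5: (-3, -3/2) → (-3/5, -33/10); (1, -7/2) → (17/5, -13/10); (-5, -5/2) → (-1, -11/2)
T4 scale by (-2, 1/2): (-3/5, -33/10) → (6/5, -33/20); (17/5, -13/10) → (-34/5, -13/20); (-1, -11/2) → (2, -11/4)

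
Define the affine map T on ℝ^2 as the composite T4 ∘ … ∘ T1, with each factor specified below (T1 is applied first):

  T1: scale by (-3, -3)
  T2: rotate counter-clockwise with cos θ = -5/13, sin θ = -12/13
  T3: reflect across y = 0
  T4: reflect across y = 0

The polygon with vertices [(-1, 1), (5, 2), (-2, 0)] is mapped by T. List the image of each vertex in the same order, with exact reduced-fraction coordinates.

T1 scale by (-3, -3): (-1, 1) → (3, -3); (5, 2) → (-15, -6); (-2, 0) → (6, 0)
T2 rotate counter-clockwise with cos θ = -5/13, sin θ = -12/13: (3, -3) → (-51/13, -21/13); (-15, -6) → (3/13, 210/13); (6, 0) → (-30/13, -72/13)
T3 reflect across y = 0: (-51/13, -21/13) → (-51/13, 21/13); (3/13, 210/13) → (3/13, -210/13); (-30/13, -72/13) → (-30/13, 72/13)
T4 reflect across y = 0: (-51/13, 21/13) → (-51/13, -21/13); (3/13, -210/13) → (3/13, 210/13); (-30/13, 72/13) → (-30/13, -72/13)

image vertices: (-51/13, -21/13), (3/13, 210/13), (-30/13, -72/13)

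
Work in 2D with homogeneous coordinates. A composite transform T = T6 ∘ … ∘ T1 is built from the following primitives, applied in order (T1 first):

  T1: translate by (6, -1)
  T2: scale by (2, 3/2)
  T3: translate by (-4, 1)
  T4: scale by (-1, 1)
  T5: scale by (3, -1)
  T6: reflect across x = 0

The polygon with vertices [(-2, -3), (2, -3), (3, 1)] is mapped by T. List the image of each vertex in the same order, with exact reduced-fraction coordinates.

image vertices: (12, 5), (36, 5), (42, -1)

T1 translate by (6, -1): (-2, -3) → (4, -4); (2, -3) → (8, -4); (3, 1) → (9, 0)
T2 scale by (2, 3/2): (4, -4) → (8, -6); (8, -4) → (16, -6); (9, 0) → (18, 0)
T3 translate by (-4, 1): (8, -6) → (4, -5); (16, -6) → (12, -5); (18, 0) → (14, 1)
T4 scale by (-1, 1): (4, -5) → (-4, -5); (12, -5) → (-12, -5); (14, 1) → (-14, 1)
T5 scale by (3, -1): (-4, -5) → (-12, 5); (-12, -5) → (-36, 5); (-14, 1) → (-42, -1)
T6 reflect across x = 0: (-12, 5) → (12, 5); (-36, 5) → (36, 5); (-42, -1) → (42, -1)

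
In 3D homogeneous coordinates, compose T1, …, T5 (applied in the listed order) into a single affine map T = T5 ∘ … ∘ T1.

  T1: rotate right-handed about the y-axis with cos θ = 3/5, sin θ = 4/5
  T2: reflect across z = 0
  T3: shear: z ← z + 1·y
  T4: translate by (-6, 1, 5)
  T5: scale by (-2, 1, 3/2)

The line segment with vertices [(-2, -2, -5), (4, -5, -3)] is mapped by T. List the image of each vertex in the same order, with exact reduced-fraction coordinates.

T1 rotate right-handed about the y-axis with cos θ = 3/5, sin θ = 4/5: (-2, -2, -5) → (-26/5, -2, -7/5); (4, -5, -3) → (0, -5, -5)
T2 reflect across z = 0: (-26/5, -2, -7/5) → (-26/5, -2, 7/5); (0, -5, -5) → (0, -5, 5)
T3 shear: z ← z + 1·y: (-26/5, -2, 7/5) → (-26/5, -2, -3/5); (0, -5, 5) → (0, -5, 0)
T4 translate by (-6, 1, 5): (-26/5, -2, -3/5) → (-56/5, -1, 22/5); (0, -5, 0) → (-6, -4, 5)
T5 scale by (-2, 1, 3/2): (-56/5, -1, 22/5) → (112/5, -1, 33/5); (-6, -4, 5) → (12, -4, 15/2)

image vertices: (112/5, -1, 33/5), (12, -4, 15/2)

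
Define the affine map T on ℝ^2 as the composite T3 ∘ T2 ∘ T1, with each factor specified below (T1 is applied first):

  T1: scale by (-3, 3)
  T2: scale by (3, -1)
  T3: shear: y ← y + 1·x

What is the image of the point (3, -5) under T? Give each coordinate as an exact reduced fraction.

T1 scale by (-3, 3): (3, -5) → (-9, -15)
T2 scale by (3, -1): (-9, -15) → (-27, 15)
T3 shear: y ← y + 1·x: (-27, 15) → (-27, -12)

T(p) = (-27, -12)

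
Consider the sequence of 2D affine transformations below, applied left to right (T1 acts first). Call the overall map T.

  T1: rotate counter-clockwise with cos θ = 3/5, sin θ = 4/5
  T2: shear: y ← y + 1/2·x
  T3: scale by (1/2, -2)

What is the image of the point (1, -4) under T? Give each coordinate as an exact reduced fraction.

T1 rotate counter-clockwise with cos θ = 3/5, sin θ = 4/5: (1, -4) → (19/5, -8/5)
T2 shear: y ← y + 1/2·x: (19/5, -8/5) → (19/5, 3/10)
T3 scale by (1/2, -2): (19/5, 3/10) → (19/10, -3/5)

T(p) = (19/10, -3/5)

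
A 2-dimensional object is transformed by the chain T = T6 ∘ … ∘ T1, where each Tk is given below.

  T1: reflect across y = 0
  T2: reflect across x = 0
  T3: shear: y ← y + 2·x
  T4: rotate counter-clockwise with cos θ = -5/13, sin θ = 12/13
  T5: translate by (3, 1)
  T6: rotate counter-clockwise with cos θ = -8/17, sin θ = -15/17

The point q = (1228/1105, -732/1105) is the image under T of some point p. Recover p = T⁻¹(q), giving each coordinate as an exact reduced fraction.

T1 = [1 0 0; 0 -1 0; 0 0 1]
T2·T1 = [-1 0 0; 0 -1 0; 0 0 1]
T3·…·T1 = [-1 0 0; -2 -1 0; 0 0 1]
T4·…·T1 = [29/13 12/13 0; -2/13 5/13 0; 0 0 1]
T5·…·T1 = [29/13 12/13 3; -2/13 5/13 1; 0 0 1]
T6·…·T1 = [-262/221 -21/221 -9/17; -419/221 -220/221 -53/17; 0 0 1]
det M = 1; M⁻¹ = [-220/221 21/221 -3/13; 419/221 -262/221 -35/13; 0 0 1]
M⁻¹ · (1228/1105, -732/1105)ᵀ = (-7/5, 1/5)ᵀ

p = (-7/5, 1/5)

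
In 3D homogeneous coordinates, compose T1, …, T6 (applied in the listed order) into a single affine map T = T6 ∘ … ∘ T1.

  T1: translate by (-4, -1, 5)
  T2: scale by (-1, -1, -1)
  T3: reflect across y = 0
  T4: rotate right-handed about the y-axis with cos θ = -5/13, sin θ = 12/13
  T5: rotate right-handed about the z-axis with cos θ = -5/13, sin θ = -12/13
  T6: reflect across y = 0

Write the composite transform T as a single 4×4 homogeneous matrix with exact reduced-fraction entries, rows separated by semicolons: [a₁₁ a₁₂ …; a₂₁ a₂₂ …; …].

T1 = [1 0 0 -4; 0 1 0 -1; 0 0 1 5; 0 0 0 1]
T2·T1 = [-1 0 0 4; 0 -1 0 1; 0 0 -1 -5; 0 0 0 1]
T3·…·T1 = [-1 0 0 4; 0 1 0 -1; 0 0 -1 -5; 0 0 0 1]
T4·…·T1 = [5/13 0 -12/13 -80/13; 0 1 0 -1; 12/13 0 5/13 -23/13; 0 0 0 1]
T5·…·T1 = [-25/169 12/13 60/169 244/169; -60/169 -5/13 144/169 1025/169; 12/13 0 5/13 -23/13; 0 0 0 1]
T6·…·T1 = [-25/169 12/13 60/169 244/169; 60/169 5/13 -144/169 -1025/169; 12/13 0 5/13 -23/13; 0 0 0 1]

T = [-25/169 12/13 60/169 244/169; 60/169 5/13 -144/169 -1025/169; 12/13 0 5/13 -23/13; 0 0 0 1]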